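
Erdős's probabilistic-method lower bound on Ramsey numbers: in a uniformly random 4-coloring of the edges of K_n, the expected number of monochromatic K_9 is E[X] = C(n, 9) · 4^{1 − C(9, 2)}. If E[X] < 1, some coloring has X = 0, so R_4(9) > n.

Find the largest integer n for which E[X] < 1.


We need C(n, 9) · 4^{1 − 36} < 1, i.e. C(n, 9) < 4^{36 − 1} = 1180591620717411303424.
Check values of n near the boundary:
  n = 913: C(913, 9) = 1167605542753639808390; 1167605542753639808390 < 1180591620717411303424? YES
  n = 914: C(914, 9) = 1179217089587653905932; 1179217089587653905932 < 1180591620717411303424? YES
  n = 915: C(915, 9) = 1190931166636537885130; 1190931166636537885130 < 1180591620717411303424? NO
  n = 916: C(916, 9) = 1202748565202942340440; 1202748565202942340440 < 1180591620717411303424? NO
The largest n with C(n, 9) < 1180591620717411303424 is n = 914 (where E[X] = 294804272396913476483/295147905179352825856 ≈ 0.998836). Hence R_4(9) > 914, i.e. R_4(9) ≥ 915.

Largest n = 914; hence R_4(9) > 914.


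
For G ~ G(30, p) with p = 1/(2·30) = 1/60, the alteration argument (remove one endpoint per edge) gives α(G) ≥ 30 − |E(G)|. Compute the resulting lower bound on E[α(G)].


E[|E(G)|] = C(30, 2)·p = 435 · (1/60) = 29/4.
E[α(G)] ≥ n − E[|E(G)|] = 30 − 29/4 = 91/4.
Numerically: ≈ 22.750.
(This is only a lower bound; the true E[α(G)] may be larger.)

E[α(G)] ≥ 91/4 ≈ 22.750.


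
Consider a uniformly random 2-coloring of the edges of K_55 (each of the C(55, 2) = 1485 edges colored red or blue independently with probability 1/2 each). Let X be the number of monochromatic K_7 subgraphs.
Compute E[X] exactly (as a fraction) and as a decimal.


Let X = Σ_S X_S over the C(55, 7) = 202927725 subsets S of size 7, where X_S = 1 if the K_7 on S is monochromatic.
For a fixed S, the K_7 on S has C(7, 2) = 21 edges. P[all 21 edges red] = (1/2)^21, and likewise for blue, so P[monochromatic] = 2·(1/2)^21 = 2^{1 − 21} = 1/1048576.
By linearity: E[X] = C(55, 7) · 2^{1 − 21} = 202927725 · 1/1048576 = 202927725/1048576.
Numerically: E[X] ≈ 193.5270.

E[X] = C(55,7)·2^(1−C(7,2)) = 202927725/1048576 ≈ 193.5270.


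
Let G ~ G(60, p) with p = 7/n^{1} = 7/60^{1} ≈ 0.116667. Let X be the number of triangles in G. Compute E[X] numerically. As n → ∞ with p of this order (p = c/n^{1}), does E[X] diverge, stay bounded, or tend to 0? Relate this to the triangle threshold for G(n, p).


Number of potential triangles: C(60, 3) = 34220.
Each occurs with probability p³ ≈ (0.116667)³ ≈ 1.58796296e-03.
By linearity: E[X] = C(60, 3)·p³ ≈ 34220 · 1.58796296e-03 ≈ 54.340093.
Here α = 1, so p = 7/n is exactly at the triangle threshold p ~ 1/n. Asymptotically E[X] → c³/6 = 7³/6 = 343/6 ≈ 57.166667, a bounded constant. In this regime the triangle count is asymptotically Poisson(c³/6).

E[X] ≈ 54.340093; in regime p = Θ(1/n^{1}) E[X] stays bounded (at the triangle threshold p ~ 1/n).


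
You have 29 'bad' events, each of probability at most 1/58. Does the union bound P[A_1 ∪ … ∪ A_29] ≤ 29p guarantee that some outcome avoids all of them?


Union bound: P[∪_{i=1}^{29} A_i] ≤ Σ_i P[A_i] ≤ 29·p = 29·(1/58) = 1/2.
Numerically: 1/2 ≈ 0.5000000.
Is 1/2 < 1? YES.
Since P[∪ A_i] ≤ 1/2 < 1, the complement has P[∩ A_i^c] ≥ 1 − 1/2 = 1/2 > 0, so some outcome avoids every A_i.

29·p = 1/2 ≈ 0.5000000; existence CERTIFIED by the union bound.


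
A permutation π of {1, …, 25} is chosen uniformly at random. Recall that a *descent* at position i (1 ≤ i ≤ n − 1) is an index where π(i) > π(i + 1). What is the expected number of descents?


Write X = Σ X_I over i = 1, …, 24, with X_I the indicator of one descent.
There are 24 indicators.
For each fixed i, the pair (π(i), π(i+1)) is a uniformly random ordered pair of distinct values from {1, …, 25}; by symmetry P[π(i) > π(i+1)] = 1/2.
By linearity: E[X] = 24 · (1/2) = (25 − 1) · (1/2) = 12 ≈ 12.000.

E[X] = 12 = 12.000.


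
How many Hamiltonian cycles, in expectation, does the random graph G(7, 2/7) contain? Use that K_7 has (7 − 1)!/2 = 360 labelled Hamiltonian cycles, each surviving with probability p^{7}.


K_7 has (7 − 1)!/2 = 360 labelled Hamiltonian cycles.
For each such Hamiltonian cycle H, let X_H = 1 if all 7 edges of H are present in G. Then P[X_H = 1] = p^{7} = (2/7)^{7} = 128/823543.
By linearity: E[X] = Σ_H E[X_H] = 360 · p^{7} = 360 · 128/823543 = 46080/823543.
Numerically: E[X] ≈ 0.0559534.

E[X] = 360 · (2/7)^{7} = 46080/823543 ≈ 0.0559534.


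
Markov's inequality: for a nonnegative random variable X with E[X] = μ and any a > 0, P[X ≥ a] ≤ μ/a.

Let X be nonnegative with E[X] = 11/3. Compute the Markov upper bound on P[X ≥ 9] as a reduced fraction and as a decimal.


μ = E[X] = 11/3, a = 9.
Markov: P[X ≥ 9] ≤ μ/a = (11/3)/9 = 11/27.
Numerically: ≈ 0.407407.
(Since a = 9 > μ = 3.666667, the bound 11/27 is < 1 and informative.)

P[X ≥ 9] ≤ 11/27 ≈ 0.407407.


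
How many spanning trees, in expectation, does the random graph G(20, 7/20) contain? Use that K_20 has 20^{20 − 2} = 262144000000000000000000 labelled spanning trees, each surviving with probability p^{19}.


K_20 has 20^{20 − 2} = 262144000000000000000000 labelled spanning trees.
For each such spanning tree H, let X_H = 1 if all 19 edges of H are present in G. Then P[X_H = 1] = p^{19} = (7/20)^{19} = 11398895185373143/5242880000000000000000000.
Summing the indicators: E[X] = Σ_H E[X_H] = 262144000000000000000000 · p^{19} = 262144000000000000000000 · 11398895185373143/5242880000000000000000000 = 11398895185373143/20.
Numerically: E[X] ≈ 5.699e+14.

E[X] = 262144000000000000000000 · (7/20)^{19} = 11398895185373143/20 ≈ 5.699e+14.


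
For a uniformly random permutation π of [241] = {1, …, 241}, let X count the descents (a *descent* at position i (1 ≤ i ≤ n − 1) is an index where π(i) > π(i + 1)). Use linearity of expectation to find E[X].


Write X = Σ X_I over i = 1, …, 240, with X_I the indicator of one descent.
There are 240 indicators.
For each fixed i, the pair (π(i), π(i+1)) is a uniformly random ordered pair of distinct values from {1, …, 241}; by symmetry P[π(i) > π(i+1)] = 1/2.
By linearity: E[X] = 240 · (1/2) = (241 − 1) · (1/2) = 120 ≈ 120.000.

E[X] = 120 = 120.000.


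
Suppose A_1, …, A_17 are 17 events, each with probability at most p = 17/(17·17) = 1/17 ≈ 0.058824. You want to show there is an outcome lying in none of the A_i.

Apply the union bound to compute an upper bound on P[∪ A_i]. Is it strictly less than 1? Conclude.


Union bound: P[∪_{i=1}^{17} A_i] ≤ Σ_i P[A_i] ≤ 17·p = 17·(1/17) = 1.
Numerically: 1 ≈ 1.000000.
Is 1 < 1? NO.
Since the bound 1 is ≥ 1, the union bound is uninformative here; it does NOT by itself certify existence.

17·p = 1 ≈ 1.000000; existence NOT certified by the union bound.


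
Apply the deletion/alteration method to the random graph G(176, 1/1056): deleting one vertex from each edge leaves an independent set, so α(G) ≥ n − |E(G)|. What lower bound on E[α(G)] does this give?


E[|E(G)|] = C(176, 2)·p = 15400 · (1/1056) = 175/12.
E[α(G)] ≥ n − E[|E(G)|] = 176 − 175/12 = 1937/12.
Numerically: ≈ 161.416667.
(This is only a lower bound; the true E[α(G)] may be larger.)

E[α(G)] ≥ 1937/12 ≈ 161.416667.


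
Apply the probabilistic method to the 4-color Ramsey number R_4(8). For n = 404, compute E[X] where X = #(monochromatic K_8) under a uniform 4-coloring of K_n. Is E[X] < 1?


E[X] = C(404, 8) · 4^{1 − 28} = 16415071523485570 · 4^{−27} = 16415071523485570/18014398509481984.
As a reduced fraction: E[X] = 8207535761742785/9007199254740992 ≈ 0.911220.
Is E[X] < 1? YES.
Since E[X] < 1, there exists a 4-coloring of K_{404} with no monochromatic K_8; hence R_4(8) > 404.

E[X] = 8207535761742785/9007199254740992 ≈ 0.911220; E[X] < 1, so R_4(8) > 404.


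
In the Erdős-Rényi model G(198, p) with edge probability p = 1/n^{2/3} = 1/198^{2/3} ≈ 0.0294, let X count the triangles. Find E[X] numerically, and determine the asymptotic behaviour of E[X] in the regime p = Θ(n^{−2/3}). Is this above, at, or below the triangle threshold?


Number of potential triangles: C(198, 3) = 1274196.
Each occurs with probability p³ ≈ (0.0294)³ ≈ 2.55076e-05.
By linearity: E[X] = C(198, 3)·p³ ≈ 1274196 · 2.55076e-05 ≈ 32.502.
Since α = 2/3 < 1, p = c/n^{2/3} ≫ 1/n is above the triangle threshold p ~ 1/n. Asymptotically E[X] ~ (c³/6)·n^{3(1−α)} = (1³/6)·n^{1} → ∞; triangles are abundant w.h.p.

E[X] ≈ 32.502; in regime p = Θ(1/n^{2/3}) E[X] diverges (above the triangle threshold p ~ 1/n).


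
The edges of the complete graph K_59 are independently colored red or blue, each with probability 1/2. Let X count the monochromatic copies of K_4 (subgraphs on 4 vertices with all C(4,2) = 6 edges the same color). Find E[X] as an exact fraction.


Let X = Σ_S X_S over the C(59, 4) = 455126 subsets S of size 4, where X_S = 1 if the K_4 on S is monochromatic.
For a fixed S, the K_4 on S has C(4, 2) = 6 edges. P[all 6 edges red] = (1/2)^6, and likewise for blue, so P[monochromatic] = 2·(1/2)^6 = 2^{1 − 6} = 1/32.
Summing: E[X] = C(59, 4) · 2^{1 − 6} = 455126 · 1/32 = 227563/16.
Numerically: E[X] ≈ 14222.687500.

E[X] = C(59,4)·2^(1−C(4,2)) = 227563/16 ≈ 14222.687500.


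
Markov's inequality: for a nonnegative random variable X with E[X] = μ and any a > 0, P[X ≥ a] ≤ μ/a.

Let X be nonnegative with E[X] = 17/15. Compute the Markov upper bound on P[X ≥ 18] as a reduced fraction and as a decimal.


μ = E[X] = 17/15, a = 18.
Markov: P[X ≥ 18] ≤ μ/a = (17/15)/18 = 17/270.
Numerically: ≈ 0.062963.
(Since a = 18 > μ = 1.133333, the bound 17/270 is < 1 and informative.)

P[X ≥ 18] ≤ 17/270 ≈ 0.062963.


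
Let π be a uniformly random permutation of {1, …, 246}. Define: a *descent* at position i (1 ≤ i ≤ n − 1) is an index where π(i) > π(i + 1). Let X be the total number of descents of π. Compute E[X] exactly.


Write X = Σ X_I over i = 1, …, 245, with X_I the indicator of one descent.
There are 245 indicators.
For each fixed i, the pair (π(i), π(i+1)) is a uniformly random ordered pair of distinct values from {1, …, 246}; by symmetry P[π(i) > π(i+1)] = 1/2.
By linearity: E[X] = 245 · (1/2) = (246 − 1) · (1/2) = 245/2 ≈ 122.500.

E[X] = 245/2 = 122.500.


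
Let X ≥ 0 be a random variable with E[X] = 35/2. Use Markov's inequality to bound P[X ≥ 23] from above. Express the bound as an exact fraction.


μ = E[X] = 35/2, a = 23.
Markov: P[X ≥ 23] ≤ μ/a = (35/2)/23 = 35/46.
Numerically: ≈ 0.76087.
(Since a = 23 > μ = 17.50000, the bound 35/46 is < 1 and informative.)

P[X ≥ 23] ≤ 35/46 ≈ 0.76087.


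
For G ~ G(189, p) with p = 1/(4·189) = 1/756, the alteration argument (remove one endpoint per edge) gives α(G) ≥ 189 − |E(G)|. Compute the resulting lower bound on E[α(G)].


E[|E(G)|] = C(189, 2)·p = 17766 · (1/756) = 47/2.
E[α(G)] ≥ n − E[|E(G)|] = 189 − 47/2 = 331/2.
Numerically: ≈ 165.5000.
(This is only a lower bound; the true E[α(G)] may be larger.)

E[α(G)] ≥ 331/2 ≈ 165.5000.


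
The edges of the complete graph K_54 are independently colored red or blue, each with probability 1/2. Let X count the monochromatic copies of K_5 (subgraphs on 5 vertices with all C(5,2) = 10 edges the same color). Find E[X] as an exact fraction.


Let X = Σ_S X_S over the C(54, 5) = 3162510 subsets S of size 5, where X_S = 1 if the K_5 on S is monochromatic.
For a fixed S, the K_5 on S has C(5, 2) = 10 edges. P[all 10 edges red] = (1/2)^10, and likewise for blue, so P[monochromatic] = 2·(1/2)^10 = 2^{1 − 10} = 1/512.
By linearity: E[X] = C(54, 5) · 2^{1 − 10} = 3162510 · 1/512 = 1581255/256.
Numerically: E[X] ≈ 6176.77734.

E[X] = C(54,5)·2^(1−C(5,2)) = 1581255/256 ≈ 6176.77734.


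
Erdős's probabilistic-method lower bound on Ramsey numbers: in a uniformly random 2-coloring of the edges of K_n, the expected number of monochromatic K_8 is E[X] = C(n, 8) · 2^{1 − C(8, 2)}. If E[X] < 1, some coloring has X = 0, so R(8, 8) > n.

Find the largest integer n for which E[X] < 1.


We need C(n, 8) · 2^{1 − 28} < 1, i.e. C(n, 8) < 2^{28 − 1} = 134217728.
Check values of n near the boundary:
  n = 37: C(37, 8) = 38608020; 38608020 < 134217728? YES
  n = 38: C(38, 8) = 48903492; 48903492 < 134217728? YES
  n = 39: C(39, 8) = 61523748; 61523748 < 134217728? YES
  n = 40: C(40, 8) = 76904685; 76904685 < 134217728? YES
  n = 41: C(41, 8) = 95548245; 95548245 < 134217728? YES
  n = 42: C(42, 8) = 118030185; 118030185 < 134217728? YES
  n = 43: C(43, 8) = 145008513; 145008513 < 134217728? NO
  n = 44: C(44, 8) = 177232627; 177232627 < 134217728? NO
  n = 45: C(45, 8) = 215553195; 215553195 < 134217728? NO
The largest n with C(n, 8) < 134217728 is n = 42 (where E[X] = 118030185/134217728 ≈ 0.879). Hence R(8, 8) > 42, i.e. R(8, 8) ≥ 43.

Largest n = 42; hence R(8, 8) > 42.


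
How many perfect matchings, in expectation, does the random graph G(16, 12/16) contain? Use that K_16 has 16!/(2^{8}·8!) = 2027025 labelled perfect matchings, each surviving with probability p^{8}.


K_16 has 16!/(2^{8}·8!) = 2027025 labelled perfect matchings.
For each such perfect matching H, let X_H = 1 if all 8 edges of H are present in G. Then P[X_H = 1] = p^{8} = (3/4)^{8} = 6561/65536.
By linearity of expectation: E[X] = Σ_H E[X_H] = 2027025 · p^{8} = 2027025 · 6561/65536 = 13299311025/65536.
Numerically: E[X] ≈ 202931.

E[X] = 2027025 · (3/4)^{8} = 13299311025/65536 ≈ 202931.


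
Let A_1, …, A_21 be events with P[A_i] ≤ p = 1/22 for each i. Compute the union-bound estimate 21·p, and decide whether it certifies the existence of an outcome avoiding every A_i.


Union bound: P[∪_{i=1}^{21} A_i] ≤ Σ_i P[A_i] ≤ 21·p = 21·(1/22) = 21/22.
Numerically: 21/22 ≈ 0.955.
Is 21/22 < 1? YES.
Since P[∪ A_i] ≤ 21/22 < 1, the complement has P[∩ A_i^c] ≥ 1 − 21/22 = 1/22 > 0, so some outcome avoids every A_i.

21·p = 21/22 ≈ 0.955; existence CERTIFIED by the union bound.


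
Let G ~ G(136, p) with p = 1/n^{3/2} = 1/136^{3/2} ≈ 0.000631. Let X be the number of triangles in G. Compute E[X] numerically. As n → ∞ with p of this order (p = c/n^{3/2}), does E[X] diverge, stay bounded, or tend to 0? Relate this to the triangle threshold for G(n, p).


Number of potential triangles: C(136, 3) = 410040.
Each occurs with probability p³ ≈ (0.000631)³ ≈ 2.50654e-10.
By linearity: E[X] = C(136, 3)·p³ ≈ 410040 · 2.50654e-10 ≈ 0.000.
Since α = 3/2 > 1, p = c/n^{3/2} = o(1/n) is below the triangle threshold p ~ 1/n. Asymptotically E[X] ~ (c³/6)·n^{3(1−α)} = (1³/6)·n^{-1.5} → 0, so by Markov's inequality G has no triangles w.h.p.

E[X] ≈ 0.000; in regime p = Θ(1/n^{3/2}) E[X] tends to 0 (below the triangle threshold p ~ 1/n).


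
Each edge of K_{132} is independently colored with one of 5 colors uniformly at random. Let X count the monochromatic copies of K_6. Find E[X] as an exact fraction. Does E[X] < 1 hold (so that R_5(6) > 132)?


E[X] = C(132, 6) · 5^{1 − 15} = 6547258432 · 5^{−14} = 6547258432/6103515625.
As a reduced fraction: E[X] = 6547258432/6103515625 ≈ 1.0727028.
Is E[X] < 1? NO.
Since E[X] ≥ 1, the first-moment bound is inconclusive at n = 132; it does NOT by itself certify R_5(6) > 132.

E[X] = 6547258432/6103515625 ≈ 1.0727028; E[X] ≥ 1; first-moment method inconclusive here.


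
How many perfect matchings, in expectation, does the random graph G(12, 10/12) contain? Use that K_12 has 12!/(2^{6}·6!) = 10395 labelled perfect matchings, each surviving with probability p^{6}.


K_12 has 12!/(2^{6}·6!) = 10395 labelled perfect matchings.
For each such perfect matching H, let X_H = 1 if all 6 edges of H are present in G. Then P[X_H = 1] = p^{6} = (5/6)^{6} = 15625/46656.
By linearity: E[X] = Σ_H E[X_H] = 10395 · p^{6} = 10395 · 15625/46656 = 6015625/1728.
Numerically: E[X] ≈ 3481.3.

E[X] = 10395 · (5/6)^{6} = 6015625/1728 ≈ 3481.3.


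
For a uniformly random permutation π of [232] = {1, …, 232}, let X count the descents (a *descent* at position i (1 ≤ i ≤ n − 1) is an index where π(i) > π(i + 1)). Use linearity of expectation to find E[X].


Write X = Σ X_I over i = 1, …, 231, with X_I the indicator of one descent.
There are 231 indicators.
For each fixed i, the pair (π(i), π(i+1)) is a uniformly random ordered pair of distinct values from {1, …, 232}; by symmetry P[π(i) > π(i+1)] = 1/2.
By linearity: E[X] = 231 · (1/2) = (232 − 1) · (1/2) = 231/2 ≈ 115.50000.

E[X] = 231/2 = 115.50000.


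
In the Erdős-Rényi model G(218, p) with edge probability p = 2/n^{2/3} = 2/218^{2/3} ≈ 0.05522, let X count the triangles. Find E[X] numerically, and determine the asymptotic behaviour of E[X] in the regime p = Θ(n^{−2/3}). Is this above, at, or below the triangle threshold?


Number of potential triangles: C(218, 3) = 1703016.
Each occurs with probability p³ ≈ (0.05522)³ ≈ 1.683360e-04.
By linearity: E[X] = C(218, 3)·p³ ≈ 1703016 · 1.683360e-04 ≈ 286.6789.
Since α = 2/3 < 1, p = c/n^{2/3} ≫ 1/n is above the triangle threshold p ~ 1/n. Asymptotically E[X] ~ (c³/6)·n^{3(1−α)} = (2³/6)·n^{1} → ∞; triangles are abundant w.h.p.

E[X] ≈ 286.6789; in regime p = Θ(1/n^{2/3}) E[X] diverges (above the triangle threshold p ~ 1/n).


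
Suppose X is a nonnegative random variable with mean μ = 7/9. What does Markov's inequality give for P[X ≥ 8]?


μ = E[X] = 7/9, a = 8.
Markov: P[X ≥ 8] ≤ μ/a = (7/9)/8 = 7/72.
Numerically: ≈ 0.097.
(Since a = 8 > μ = 0.778, the bound 7/72 is < 1 and informative.)

P[X ≥ 8] ≤ 7/72 ≈ 0.097.


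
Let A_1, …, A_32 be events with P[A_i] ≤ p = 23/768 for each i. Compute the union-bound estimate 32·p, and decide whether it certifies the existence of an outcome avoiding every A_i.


Union bound: P[∪_{i=1}^{32} A_i] ≤ Σ_i P[A_i] ≤ 32·p = 32·(23/768) = 23/24.
Numerically: 23/24 ≈ 0.95833.
Is 23/24 < 1? YES.
Since P[∪ A_i] ≤ 23/24 < 1, the complement has P[∩ A_i^c] ≥ 1 − 23/24 = 1/24 > 0, so some outcome avoids every A_i.

32·p = 23/24 ≈ 0.95833; existence CERTIFIED by the union bound.


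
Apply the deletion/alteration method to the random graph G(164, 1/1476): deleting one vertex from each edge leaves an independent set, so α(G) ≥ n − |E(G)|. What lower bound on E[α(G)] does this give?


E[|E(G)|] = C(164, 2)·p = 13366 · (1/1476) = 163/18.
E[α(G)] ≥ n − E[|E(G)|] = 164 − 163/18 = 2789/18.
Numerically: ≈ 154.94444.
(This is only a lower bound; the true E[α(G)] may be larger.)

E[α(G)] ≥ 2789/18 ≈ 154.94444.


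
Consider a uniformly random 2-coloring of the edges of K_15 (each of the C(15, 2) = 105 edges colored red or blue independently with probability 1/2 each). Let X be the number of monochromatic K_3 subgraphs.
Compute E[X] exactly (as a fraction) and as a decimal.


Let X = Σ_S X_S over the C(15, 3) = 455 subsets S of size 3, where X_S = 1 if the K_3 on S is monochromatic.
For a fixed S, the K_3 on S has C(3, 2) = 3 edges. P[all 3 edges red] = (1/2)^3, and likewise for blue, so P[monochromatic] = 2·(1/2)^3 = 2^{1 − 3} = 1/4.
By linearity of expectation: E[X] = C(15, 3) · 2^{1 − 3} = 455 · 1/4 = 455/4.
Numerically: E[X] ≈ 113.750.

E[X] = C(15,3)·2^(1−C(3,2)) = 455/4 ≈ 113.750.


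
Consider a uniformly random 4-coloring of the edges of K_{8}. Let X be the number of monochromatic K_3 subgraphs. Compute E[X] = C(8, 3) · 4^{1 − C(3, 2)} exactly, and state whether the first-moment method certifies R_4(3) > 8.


E[X] = C(8, 3) · 4^{1 − 3} = 56 · 4^{−2} = 56/16.
As a reduced fraction: E[X] = 7/2 ≈ 3.50000.
Is E[X] < 1? NO.
Since E[X] ≥ 1, the first-moment bound is inconclusive at n = 8; it does NOT by itself certify R_4(3) > 8.

E[X] = 7/2 ≈ 3.50000; E[X] ≥ 1; first-moment method inconclusive here.


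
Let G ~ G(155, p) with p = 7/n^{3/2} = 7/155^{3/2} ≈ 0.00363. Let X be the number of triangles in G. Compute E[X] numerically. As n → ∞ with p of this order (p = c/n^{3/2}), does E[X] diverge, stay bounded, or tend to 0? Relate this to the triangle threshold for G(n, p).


Number of potential triangles: C(155, 3) = 608685.
Each occurs with probability p³ ≈ (0.00363)³ ≈ 4.77311e-08.
By linearity: E[X] = C(155, 3)·p³ ≈ 608685 · 4.77311e-08 ≈ 0.029.
Since α = 3/2 > 1, p = c/n^{3/2} = o(1/n) is below the triangle threshold p ~ 1/n. Asymptotically E[X] ~ (c³/6)·n^{3(1−α)} = (7³/6)·n^{-1.5} → 0, so by Markov's inequality G has no triangles w.h.p.

E[X] ≈ 0.029; in regime p = Θ(1/n^{3/2}) E[X] tends to 0 (below the triangle threshold p ~ 1/n).


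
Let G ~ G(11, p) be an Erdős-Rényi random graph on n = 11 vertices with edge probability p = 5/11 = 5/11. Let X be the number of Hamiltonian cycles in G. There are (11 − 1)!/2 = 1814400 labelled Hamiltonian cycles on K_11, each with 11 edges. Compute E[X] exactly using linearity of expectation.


K_11 has (11 − 1)!/2 = 1814400 labelled Hamiltonian cycles.
For each such Hamiltonian cycle H, let X_H = 1 if all 11 edges of H are present in G. Then P[X_H = 1] = p^{11} = (5/11)^{11} = 48828125/285311670611.
Summing the indicators: E[X] = Σ_H E[X_H] = 1814400 · p^{11} = 1814400 · 48828125/285311670611 = 88593750000000/285311670611.
Numerically: E[X] ≈ 310.5.

E[X] = 1814400 · (5/11)^{11} = 88593750000000/285311670611 ≈ 310.5.


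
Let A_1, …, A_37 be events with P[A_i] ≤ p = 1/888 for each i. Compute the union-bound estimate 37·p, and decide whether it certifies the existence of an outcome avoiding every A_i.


Union bound: P[∪_{i=1}^{37} A_i] ≤ Σ_i P[A_i] ≤ 37·p = 37·(1/888) = 1/24.
Numerically: 1/24 ≈ 0.0417.
Is 1/24 < 1? YES.
Since P[∪ A_i] ≤ 1/24 < 1, the complement has P[∩ A_i^c] ≥ 1 − 1/24 = 23/24 > 0, so some outcome avoids every A_i.

37·p = 1/24 ≈ 0.0417; existence CERTIFIED by the union bound.


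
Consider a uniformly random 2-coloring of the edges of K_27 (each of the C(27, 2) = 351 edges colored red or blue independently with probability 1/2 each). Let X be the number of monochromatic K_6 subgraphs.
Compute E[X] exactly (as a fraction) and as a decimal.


Let X = Σ_S X_S over the C(27, 6) = 296010 subsets S of size 6, where X_S = 1 if the K_6 on S is monochromatic.
For a fixed S, the K_6 on S has C(6, 2) = 15 edges. P[all 15 edges red] = (1/2)^15, and likewise for blue, so P[monochromatic] = 2·(1/2)^15 = 2^{1 − 15} = 1/16384.
By linearity: E[X] = C(27, 6) · 2^{1 − 15} = 296010 · 1/16384 = 148005/8192.
Numerically: E[X] ≈ 18.067017.

E[X] = C(27,6)·2^(1−C(6,2)) = 148005/8192 ≈ 18.067017.


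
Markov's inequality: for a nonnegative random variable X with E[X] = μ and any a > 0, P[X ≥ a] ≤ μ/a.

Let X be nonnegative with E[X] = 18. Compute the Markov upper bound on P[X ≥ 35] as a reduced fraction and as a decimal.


μ = E[X] = 18, a = 35.
Markov: P[X ≥ 35] ≤ μ/a = (18)/35 = 18/35.
Numerically: ≈ 0.5143.
(Since a = 35 > μ = 18.0000, the bound 18/35 is < 1 and informative.)

P[X ≥ 35] ≤ 18/35 ≈ 0.5143.


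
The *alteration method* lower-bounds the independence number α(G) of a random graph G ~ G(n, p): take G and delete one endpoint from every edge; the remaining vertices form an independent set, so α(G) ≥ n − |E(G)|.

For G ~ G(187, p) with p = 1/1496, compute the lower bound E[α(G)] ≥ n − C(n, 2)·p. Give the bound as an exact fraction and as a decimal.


E[|E(G)|] = C(187, 2)·p = 17391 · (1/1496) = 93/8.
E[α(G)] ≥ n − E[|E(G)|] = 187 − 93/8 = 1403/8.
Numerically: ≈ 175.375000.
(This is only a lower bound; the true E[α(G)] may be larger.)

E[α(G)] ≥ 1403/8 ≈ 175.375000.


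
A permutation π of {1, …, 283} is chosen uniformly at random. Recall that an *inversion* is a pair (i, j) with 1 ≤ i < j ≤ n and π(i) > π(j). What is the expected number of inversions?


Write X = Σ X_I over the C(283, 2) = 39903 pairs i < j, with X_I the indicator of one inversion.
There are 39903 indicators.
For each fixed pair i < j, the values π(i) and π(j) are two distinct elements of {1, …, 283} in uniformly random order; by symmetry P[π(i) > π(j)] = 1/2.
By linearity: E[X] = 39903 · (1/2) = C(283, 2) · (1/2) = 39903/2 = 39903/2 ≈ 19951.500000.

E[X] = 39903/2 = 19951.500000.


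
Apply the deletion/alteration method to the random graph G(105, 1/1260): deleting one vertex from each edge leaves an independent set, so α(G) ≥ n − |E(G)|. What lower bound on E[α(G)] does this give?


E[|E(G)|] = C(105, 2)·p = 5460 · (1/1260) = 13/3.
E[α(G)] ≥ n − E[|E(G)|] = 105 − 13/3 = 302/3.
Numerically: ≈ 100.6667.
(This is only a lower bound; the true E[α(G)] may be larger.)

E[α(G)] ≥ 302/3 ≈ 100.6667.


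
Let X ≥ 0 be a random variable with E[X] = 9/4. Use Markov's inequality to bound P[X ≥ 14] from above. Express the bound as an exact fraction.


μ = E[X] = 9/4, a = 14.
Markov: P[X ≥ 14] ≤ μ/a = (9/4)/14 = 9/56.
Numerically: ≈ 0.1607.
(Since a = 14 > μ = 2.2500, the bound 9/56 is < 1 and informative.)

P[X ≥ 14] ≤ 9/56 ≈ 0.1607.


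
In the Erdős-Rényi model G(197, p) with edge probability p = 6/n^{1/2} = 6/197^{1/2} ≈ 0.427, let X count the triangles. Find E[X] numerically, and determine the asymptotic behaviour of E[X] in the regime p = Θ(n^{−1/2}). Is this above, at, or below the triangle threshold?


Number of potential triangles: C(197, 3) = 1254890.
Each occurs with probability p³ ≈ (0.427)³ ≈ 7.81186e-02.
By linearity: E[X] = C(197, 3)·p³ ≈ 1254890 · 7.81186e-02 ≈ 98030.241.
Since α = 1/2 < 1, p = c/n^{1/2} ≫ 1/n is above the triangle threshold p ~ 1/n. Asymptotically E[X] ~ (c³/6)·n^{3(1−α)} = (6³/6)·n^{1.5} → ∞; triangles are abundant w.h.p.

E[X] ≈ 98030.241; in regime p = Θ(1/n^{1/2}) E[X] diverges (above the triangle threshold p ~ 1/n).


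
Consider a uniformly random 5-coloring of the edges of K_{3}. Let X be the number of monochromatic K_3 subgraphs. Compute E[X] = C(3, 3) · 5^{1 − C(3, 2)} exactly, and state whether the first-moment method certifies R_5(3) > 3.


E[X] = C(3, 3) · 5^{1 − 3} = 1 · 5^{−2} = 1/25.
As a reduced fraction: E[X] = 1/25 ≈ 0.0400000.
Is E[X] < 1? YES.
Since E[X] < 1, there exists a 5-coloring of K_{3} with no monochromatic K_3; hence R_5(3) > 3.

E[X] = 1/25 ≈ 0.0400000; E[X] < 1, so R_5(3) > 3.


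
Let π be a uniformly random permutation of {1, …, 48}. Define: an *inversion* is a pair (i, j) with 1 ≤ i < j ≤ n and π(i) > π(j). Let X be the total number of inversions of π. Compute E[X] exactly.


Write X = Σ X_I over the C(48, 2) = 1128 pairs i < j, with X_I the indicator of one inversion.
There are 1128 indicators.
For each fixed pair i < j, the values π(i) and π(j) are two distinct elements of {1, …, 48} in uniformly random order; by symmetry P[π(i) > π(j)] = 1/2.
By linearity: E[X] = 1128 · (1/2) = C(48, 2) · (1/2) = 1128/2 = 564 ≈ 564.0000.

E[X] = 564 = 564.0000.


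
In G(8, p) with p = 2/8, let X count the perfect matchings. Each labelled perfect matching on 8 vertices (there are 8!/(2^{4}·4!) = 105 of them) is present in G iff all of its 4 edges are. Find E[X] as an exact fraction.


K_8 has 8!/(2^{4}·4!) = 105 labelled perfect matchings.
For each such perfect matching H, let X_H = 1 if all 4 edges of H are present in G. Then P[X_H = 1] = p^{4} = (1/4)^{4} = 1/256.
Summing the indicators: E[X] = Σ_H E[X_H] = 105 · p^{4} = 105 · 1/256 = 105/256.
Numerically: E[X] ≈ 0.41.

E[X] = 105 · (1/4)^{4} = 105/256 ≈ 0.41.


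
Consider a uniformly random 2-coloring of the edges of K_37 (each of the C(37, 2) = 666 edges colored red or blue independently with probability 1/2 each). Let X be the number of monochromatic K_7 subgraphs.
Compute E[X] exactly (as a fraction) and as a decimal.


Let X = Σ_S X_S over the C(37, 7) = 10295472 subsets S of size 7, where X_S = 1 if the K_7 on S is monochromatic.
For a fixed S, the K_7 on S has C(7, 2) = 21 edges. P[all 21 edges red] = (1/2)^21, and likewise for blue, so P[monochromatic] = 2·(1/2)^21 = 2^{1 − 21} = 1/1048576.
By linearity of expectation: E[X] = C(37, 7) · 2^{1 − 21} = 10295472 · 1/1048576 = 643467/65536.
Numerically: E[X] ≈ 9.818527.

E[X] = C(37,7)·2^(1−C(7,2)) = 643467/65536 ≈ 9.818527.


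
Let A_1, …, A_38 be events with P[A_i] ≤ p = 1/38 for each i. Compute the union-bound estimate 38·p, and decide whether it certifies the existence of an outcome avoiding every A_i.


Union bound: P[∪_{i=1}^{38} A_i] ≤ Σ_i P[A_i] ≤ 38·p = 38·(1/38) = 1.
Numerically: 1 ≈ 1.000000.
Is 1 < 1? NO.
Since the bound 1 is ≥ 1, the union bound is uninformative here; it does NOT by itself certify existence.

38·p = 1 ≈ 1.000000; existence NOT certified by the union bound.


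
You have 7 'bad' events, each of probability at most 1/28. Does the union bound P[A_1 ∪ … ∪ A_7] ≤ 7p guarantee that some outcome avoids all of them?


Union bound: P[∪_{i=1}^{7} A_i] ≤ Σ_i P[A_i] ≤ 7·p = 7·(1/28) = 1/4.
Numerically: 1/4 ≈ 0.2500000.
Is 1/4 < 1? YES.
Since P[∪ A_i] ≤ 1/4 < 1, the complement has P[∩ A_i^c] ≥ 1 − 1/4 = 3/4 > 0, so some outcome avoids every A_i.

7·p = 1/4 ≈ 0.2500000; existence CERTIFIED by the union bound.


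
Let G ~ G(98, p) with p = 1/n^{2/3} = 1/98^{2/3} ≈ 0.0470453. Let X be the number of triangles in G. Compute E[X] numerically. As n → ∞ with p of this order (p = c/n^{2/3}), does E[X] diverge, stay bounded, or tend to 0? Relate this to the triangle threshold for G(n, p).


Number of potential triangles: C(98, 3) = 152096.
Each occurs with probability p³ ≈ (0.0470453)³ ≈ 1.04123282e-04.
By linearity: E[X] = C(98, 3)·p³ ≈ 152096 · 1.04123282e-04 ≈ 15.836735.
Since α = 2/3 < 1, p = c/n^{2/3} ≫ 1/n is above the triangle threshold p ~ 1/n. Asymptotically E[X] ~ (c³/6)·n^{3(1−α)} = (1³/6)·n^{1} → ∞; triangles are abundant w.h.p.

E[X] ≈ 15.836735; in regime p = Θ(1/n^{2/3}) E[X] diverges (above the triangle threshold p ~ 1/n).


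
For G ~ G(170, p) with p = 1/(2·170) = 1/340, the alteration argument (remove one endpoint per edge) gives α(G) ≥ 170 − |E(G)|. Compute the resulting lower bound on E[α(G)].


E[|E(G)|] = C(170, 2)·p = 14365 · (1/340) = 169/4.
E[α(G)] ≥ n − E[|E(G)|] = 170 − 169/4 = 511/4.
Numerically: ≈ 127.75000.
(This is only a lower bound; the true E[α(G)] may be larger.)

E[α(G)] ≥ 511/4 ≈ 127.75000.


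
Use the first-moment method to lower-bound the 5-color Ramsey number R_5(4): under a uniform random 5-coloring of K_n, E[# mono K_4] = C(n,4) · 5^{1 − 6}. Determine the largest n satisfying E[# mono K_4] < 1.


We need C(n, 4) · 5^{1 − 6} < 1, i.e. C(n, 4) < 5^{6 − 1} = 3125.
Check values of n near the boundary:
  n = 14: C(14, 4) = 1001; 1001 < 3125? YES
  n = 15: C(15, 4) = 1365; 1365 < 3125? YES
  n = 16: C(16, 4) = 1820; 1820 < 3125? YES
  n = 17: C(17, 4) = 2380; 2380 < 3125? YES
  n = 18: C(18, 4) = 3060; 3060 < 3125? YES
  n = 19: C(19, 4) = 3876; 3876 < 3125? NO
  n = 20: C(20, 4) = 4845; 4845 < 3125? NO
  n = 21: C(21, 4) = 5985; 5985 < 3125? NO
The largest n with C(n, 4) < 3125 is n = 18 (where E[X] = 612/625 ≈ 0.97920). Hence R_5(4) > 18, i.e. R_5(4) ≥ 19.

Largest n = 18; hence R_5(4) > 18.


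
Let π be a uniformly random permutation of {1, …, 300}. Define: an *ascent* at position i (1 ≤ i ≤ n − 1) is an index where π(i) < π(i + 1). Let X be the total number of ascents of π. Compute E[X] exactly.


Write X = Σ X_I over i = 1, …, 299, with X_I the indicator of one ascent.
There are 299 indicators.
For each fixed i, the pair (π(i), π(i+1)) is a uniformly random ordered pair of distinct values from {1, …, 300}; by symmetry P[π(i) < π(i+1)] = 1/2.
By linearity: E[X] = 299 · (1/2) = (300 − 1) · (1/2) = 299/2 ≈ 149.5000.

E[X] = 299/2 = 149.5000.


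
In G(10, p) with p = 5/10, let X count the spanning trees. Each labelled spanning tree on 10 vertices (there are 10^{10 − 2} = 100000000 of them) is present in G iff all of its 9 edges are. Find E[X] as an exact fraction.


K_10 has 10^{10 − 2} = 100000000 labelled spanning trees.
For each such spanning tree H, let X_H = 1 if all 9 edges of H are present in G. Then P[X_H = 1] = p^{9} = (1/2)^{9} = 1/512.
By linearity: E[X] = Σ_H E[X_H] = 100000000 · p^{9} = 100000000 · 1/512 = 390625/2.
Numerically: E[X] ≈ 195312.

E[X] = 100000000 · (1/2)^{9} = 390625/2 ≈ 195312.


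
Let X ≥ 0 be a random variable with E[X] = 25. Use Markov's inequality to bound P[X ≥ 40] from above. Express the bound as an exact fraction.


μ = E[X] = 25, a = 40.
Markov: P[X ≥ 40] ≤ μ/a = (25)/40 = 5/8.
Numerically: ≈ 0.62500.
(Since a = 40 > μ = 25.00000, the bound 5/8 is < 1 and informative.)

P[X ≥ 40] ≤ 5/8 ≈ 0.62500.


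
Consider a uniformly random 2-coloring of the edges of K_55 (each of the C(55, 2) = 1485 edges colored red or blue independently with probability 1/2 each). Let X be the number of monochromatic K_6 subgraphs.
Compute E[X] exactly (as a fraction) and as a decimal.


Let X = Σ_S X_S over the C(55, 6) = 28989675 subsets S of size 6, where X_S = 1 if the K_6 on S is monochromatic.
For a fixed S, the K_6 on S has C(6, 2) = 15 edges. P[all 15 edges red] = (1/2)^15, and likewise for blue, so P[monochromatic] = 2·(1/2)^15 = 2^{1 − 15} = 1/16384.
Summing: E[X] = C(55, 6) · 2^{1 − 15} = 28989675 · 1/16384 = 28989675/16384.
Numerically: E[X] ≈ 1769.389343.

E[X] = C(55,6)·2^(1−C(6,2)) = 28989675/16384 ≈ 1769.389343.


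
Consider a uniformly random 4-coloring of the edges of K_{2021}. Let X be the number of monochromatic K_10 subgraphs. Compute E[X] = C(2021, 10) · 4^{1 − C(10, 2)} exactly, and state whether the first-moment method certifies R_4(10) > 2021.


E[X] = C(2021, 10) · 4^{1 − 45} = 306347841644770462864800616 · 4^{−44} = 306347841644770462864800616/309485009821345068724781056.
As a reduced fraction: E[X] = 38293480205596307858100077/38685626227668133590597632 ≈ 0.9898633.
Is E[X] < 1? YES.
Since E[X] < 1, there exists a 4-coloring of K_{2021} with no monochromatic K_10; hence R_4(10) > 2021.

E[X] = 38293480205596307858100077/38685626227668133590597632 ≈ 0.9898633; E[X] < 1, so R_4(10) > 2021.


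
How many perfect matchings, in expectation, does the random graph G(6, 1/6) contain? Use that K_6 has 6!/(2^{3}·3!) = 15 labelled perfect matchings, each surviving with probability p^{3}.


K_6 has 6!/(2^{3}·3!) = 15 labelled perfect matchings.
For each such perfect matching H, let X_H = 1 if all 3 edges of H are present in G. Then P[X_H = 1] = p^{3} = (1/6)^{3} = 1/216.
By linearity of expectation: E[X] = Σ_H E[X_H] = 15 · p^{3} = 15 · 1/216 = 5/72.
Numerically: E[X] ≈ 0.06944.

E[X] = 15 · (1/6)^{3} = 5/72 ≈ 0.06944.


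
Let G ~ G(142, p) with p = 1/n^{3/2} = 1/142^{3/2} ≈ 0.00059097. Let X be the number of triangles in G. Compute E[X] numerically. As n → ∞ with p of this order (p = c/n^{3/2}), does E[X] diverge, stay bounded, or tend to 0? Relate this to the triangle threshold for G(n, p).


Number of potential triangles: C(142, 3) = 467180.
Each occurs with probability p³ ≈ (0.00059097)³ ≈ 2.0639656e-10.
By linearity: E[X] = C(142, 3)·p³ ≈ 467180 · 2.0639656e-10 ≈ 0.00010.
Since α = 3/2 > 1, p = c/n^{3/2} = o(1/n) is below the triangle threshold p ~ 1/n. Asymptotically E[X] ~ (c³/6)·n^{3(1−α)} = (1³/6)·n^{-1.5} → 0, so by Markov's inequality G has no triangles w.h.p.

E[X] ≈ 0.00010; in regime p = Θ(1/n^{3/2}) E[X] tends to 0 (below the triangle threshold p ~ 1/n).


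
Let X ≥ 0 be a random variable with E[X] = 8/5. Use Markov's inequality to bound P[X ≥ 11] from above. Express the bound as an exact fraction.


μ = E[X] = 8/5, a = 11.
Markov: P[X ≥ 11] ≤ μ/a = (8/5)/11 = 8/55.
Numerically: ≈ 0.14545.
(Since a = 11 > μ = 1.60000, the bound 8/55 is < 1 and informative.)

P[X ≥ 11] ≤ 8/55 ≈ 0.14545.


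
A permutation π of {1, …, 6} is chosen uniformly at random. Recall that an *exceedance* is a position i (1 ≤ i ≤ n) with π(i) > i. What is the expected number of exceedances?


Write X = Σ_{i=1}^{6} X_i, where X_i = 1_{π(i) > i}.
For each fixed i, π(i) is uniform over {1, …, 6} (marginal of a uniform permutation), so P[π(i) > i] = (n − i)/n. Summing: Σ_{i=1}^{6} (n − i)/n = (0 + 1 + … + 5)/6 = 6(6 − 1)/(2·6) = (6 − 1)/2.
Hence E[X] = Σ_{i=1}^{6} (6 − i)/6 = 5/2 ≈ 2.50000.

E[X] = 5/2 = 2.50000.


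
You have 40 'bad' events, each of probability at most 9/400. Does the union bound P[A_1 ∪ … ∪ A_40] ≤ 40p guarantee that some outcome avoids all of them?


Union bound: P[∪_{i=1}^{40} A_i] ≤ Σ_i P[A_i] ≤ 40·p = 40·(9/400) = 9/10.
Numerically: 9/10 ≈ 0.900000.
Is 9/10 < 1? YES.
Since P[∪ A_i] ≤ 9/10 < 1, the complement has P[∩ A_i^c] ≥ 1 − 9/10 = 1/10 > 0, so some outcome avoids every A_i.

40·p = 9/10 ≈ 0.900000; existence CERTIFIED by the union bound.


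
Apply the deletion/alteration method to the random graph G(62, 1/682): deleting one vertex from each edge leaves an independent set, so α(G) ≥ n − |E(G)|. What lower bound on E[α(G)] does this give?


E[|E(G)|] = C(62, 2)·p = 1891 · (1/682) = 61/22.
E[α(G)] ≥ n − E[|E(G)|] = 62 − 61/22 = 1303/22.
Numerically: ≈ 59.22727.
(This is only a lower bound; the true E[α(G)] may be larger.)

E[α(G)] ≥ 1303/22 ≈ 59.22727.


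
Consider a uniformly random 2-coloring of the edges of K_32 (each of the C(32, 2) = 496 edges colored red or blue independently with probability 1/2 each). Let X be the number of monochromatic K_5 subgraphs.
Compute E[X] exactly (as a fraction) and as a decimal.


Let X = Σ_S X_S over the C(32, 5) = 201376 subsets S of size 5, where X_S = 1 if the K_5 on S is monochromatic.
For a fixed S, the K_5 on S has C(5, 2) = 10 edges. P[all 10 edges red] = (1/2)^10, and likewise for blue, so P[monochromatic] = 2·(1/2)^10 = 2^{1 − 10} = 1/512.
By linearity: E[X] = C(32, 5) · 2^{1 − 10} = 201376 · 1/512 = 6293/16.
Numerically: E[X] ≈ 393.31250.

E[X] = C(32,5)·2^(1−C(5,2)) = 6293/16 ≈ 393.31250.


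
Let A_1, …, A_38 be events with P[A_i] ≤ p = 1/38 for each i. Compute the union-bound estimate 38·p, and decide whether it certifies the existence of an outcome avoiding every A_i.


Union bound: P[∪_{i=1}^{38} A_i] ≤ Σ_i P[A_i] ≤ 38·p = 38·(1/38) = 1.
Numerically: 1 ≈ 1.00000.
Is 1 < 1? NO.
Since the bound 1 is ≥ 1, the union bound is uninformative here; it does NOT by itself certify existence.

38·p = 1 ≈ 1.00000; existence NOT certified by the union bound.


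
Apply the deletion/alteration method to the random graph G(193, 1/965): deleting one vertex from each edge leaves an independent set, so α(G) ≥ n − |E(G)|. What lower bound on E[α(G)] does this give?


E[|E(G)|] = C(193, 2)·p = 18528 · (1/965) = 96/5.
E[α(G)] ≥ n − E[|E(G)|] = 193 − 96/5 = 869/5.
Numerically: ≈ 173.800.
(This is only a lower bound; the true E[α(G)] may be larger.)

E[α(G)] ≥ 869/5 ≈ 173.800.


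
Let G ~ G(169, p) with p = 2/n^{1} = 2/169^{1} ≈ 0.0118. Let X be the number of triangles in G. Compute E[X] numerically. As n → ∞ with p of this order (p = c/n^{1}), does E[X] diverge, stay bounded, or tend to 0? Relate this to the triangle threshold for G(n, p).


Number of potential triangles: C(169, 3) = 790244.
Each occurs with probability p³ ≈ (0.0118)³ ≈ 1.65741e-06.
By linearity: E[X] = C(169, 3)·p³ ≈ 790244 · 1.65741e-06 ≈ 1.310.
Here α = 1, so p = 2/n is exactly at the triangle threshold p ~ 1/n. Asymptotically E[X] → c³/6 = 2³/6 = 4/3 ≈ 1.333, a bounded constant. In this regime the triangle count is asymptotically Poisson(c³/6).

E[X] ≈ 1.310; in regime p = Θ(1/n^{1}) E[X] stays bounded (at the triangle threshold p ~ 1/n).


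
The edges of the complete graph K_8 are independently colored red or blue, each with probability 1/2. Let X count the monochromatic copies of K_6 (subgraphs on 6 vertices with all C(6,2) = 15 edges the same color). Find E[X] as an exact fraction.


Let X = Σ_S X_S over the C(8, 6) = 28 subsets S of size 6, where X_S = 1 if the K_6 on S is monochromatic.
For a fixed S, the K_6 on S has C(6, 2) = 15 edges. P[all 15 edges red] = (1/2)^15, and likewise for blue, so P[monochromatic] = 2·(1/2)^15 = 2^{1 − 15} = 1/16384.
Summing: E[X] = C(8, 6) · 2^{1 − 15} = 28 · 1/16384 = 7/4096.
Numerically: E[X] ≈ 0.002.

E[X] = C(8,6)·2^(1−C(6,2)) = 7/4096 ≈ 0.002.
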